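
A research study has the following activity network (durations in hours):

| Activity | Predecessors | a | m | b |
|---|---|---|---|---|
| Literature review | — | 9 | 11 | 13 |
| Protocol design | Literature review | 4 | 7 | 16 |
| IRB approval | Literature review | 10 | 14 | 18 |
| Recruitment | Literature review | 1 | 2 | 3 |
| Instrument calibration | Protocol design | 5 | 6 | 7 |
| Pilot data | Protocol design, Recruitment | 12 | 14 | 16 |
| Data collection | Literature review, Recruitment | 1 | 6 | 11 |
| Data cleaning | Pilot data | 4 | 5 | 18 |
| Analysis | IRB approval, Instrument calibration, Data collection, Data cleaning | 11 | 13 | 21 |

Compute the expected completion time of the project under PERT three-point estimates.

te_Literature review = (9 + 4·11 + 13)/6 = 66/6 = 11
te_Protocol design = (4 + 4·7 + 16)/6 = 48/6 = 8
te_IRB approval = (10 + 4·14 + 18)/6 = 84/6 = 14
te_Recruitment = (1 + 4·2 + 3)/6 = 12/6 = 2
te_Instrument calibration = (5 + 4·6 + 7)/6 = 36/6 = 6
te_Pilot data = (12 + 4·14 + 16)/6 = 84/6 = 14
te_Data collection = (1 + 4·6 + 11)/6 = 36/6 = 6
te_Data cleaning = (4 + 4·5 + 18)/6 = 42/6 = 7
te_Analysis = (11 + 4·13 + 21)/6 = 84/6 = 14

Forward pass:
ES_Literature review = 0; EF_Literature review = 11
ES_Protocol design = 11; EF_Protocol design = 11+8 = 19
ES_IRB approval = 11; EF_IRB approval = 11+14 = 25
ES_Recruitment = 11; EF_Recruitment = 11+2 = 13
ES_Instrument calibration = 19; EF_Instrument calibration = 19+6 = 25
ES_Pilot data = max(EF_Protocol design=19, EF_Recruitment=13) = 19; EF_Pilot data = 19+14 = 33
ES_Data collection = max(EF_Literature review=11, EF_Recruitment=13) = 13; EF_Data collection = 13+6 = 19
ES_Data cleaning = 33; EF_Data cleaning = 33+7 = 40
ES_Analysis = max(EF_IRB approval=25, EF_Instrument calibration=25, EF_Data collection=19, EF_Data cleaning=40) = 40; EF_Analysis = 40+14 = 54
Expected project duration μ = 54 hours. Critical path: Literature review → Protocol design → Pilot data → Data cleaning → Analysis.

54 hours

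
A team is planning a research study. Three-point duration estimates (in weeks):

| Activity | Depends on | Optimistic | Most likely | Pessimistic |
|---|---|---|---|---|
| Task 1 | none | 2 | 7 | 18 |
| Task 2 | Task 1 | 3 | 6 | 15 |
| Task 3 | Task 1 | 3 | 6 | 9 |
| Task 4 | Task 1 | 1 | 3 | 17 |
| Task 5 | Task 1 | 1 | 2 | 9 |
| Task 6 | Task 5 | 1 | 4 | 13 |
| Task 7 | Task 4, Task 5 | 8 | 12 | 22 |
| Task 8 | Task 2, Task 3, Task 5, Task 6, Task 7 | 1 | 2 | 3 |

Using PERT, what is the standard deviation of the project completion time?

4.45 weeks

te_Task 1 = (2 + 4·7 + 18)/6 = 48/6 = 8; σ²_Task 1 = ((18−2)/6)² = 7.111
te_Task 2 = (3 + 4·6 + 15)/6 = 42/6 = 7; σ²_Task 2 = ((15−3)/6)² = 4.000
te_Task 3 = (3 + 4·6 + 9)/6 = 36/6 = 6; σ²_Task 3 = ((9−3)/6)² = 1.000
te_Task 4 = (1 + 4·3 + 17)/6 = 30/6 = 5; σ²_Task 4 = ((17−1)/6)² = 7.111
te_Task 5 = (1 + 4·2 + 9)/6 = 18/6 = 3; σ²_Task 5 = ((9−1)/6)² = 1.778
te_Task 6 = (1 + 4·4 + 13)/6 = 30/6 = 5; σ²_Task 6 = ((13−1)/6)² = 4.000
te_Task 7 = (8 + 4·12 + 22)/6 = 78/6 = 13; σ²_Task 7 = ((22−8)/6)² = 5.444
te_Task 8 = (1 + 4·2 + 3)/6 = 12/6 = 2; σ²_Task 8 = ((3−1)/6)² = 0.111

Forward pass:
ES_Task 1 = 0; EF_Task 1 = 8
ES_Task 2 = 8; EF_Task 2 = 8+7 = 15
ES_Task 3 = 8; EF_Task 3 = 8+6 = 14
ES_Task 4 = 8; EF_Task 4 = 8+5 = 13
ES_Task 5 = 8; EF_Task 5 = 8+3 = 11
ES_Task 6 = 11; EF_Task 6 = 11+5 = 16
ES_Task 7 = max(EF_Task 4=13, EF_Task 5=11) = 13; EF_Task 7 = 13+13 = 26
ES_Task 8 = max(EF_Task 2=15, EF_Task 3=14, EF_Task 5=11, EF_Task 6=16, EF_Task 7=26) = 26; EF_Task 8 = 26+2 = 28
Expected project duration μ = 28 weeks. Critical path: Task 1 → Task 4 → Task 7 → Task 8.

Variance along critical path = 7.111 + 7.111 + 5.444 + 0.111 = 19.778
σ = √19.778 = 4.447 weeks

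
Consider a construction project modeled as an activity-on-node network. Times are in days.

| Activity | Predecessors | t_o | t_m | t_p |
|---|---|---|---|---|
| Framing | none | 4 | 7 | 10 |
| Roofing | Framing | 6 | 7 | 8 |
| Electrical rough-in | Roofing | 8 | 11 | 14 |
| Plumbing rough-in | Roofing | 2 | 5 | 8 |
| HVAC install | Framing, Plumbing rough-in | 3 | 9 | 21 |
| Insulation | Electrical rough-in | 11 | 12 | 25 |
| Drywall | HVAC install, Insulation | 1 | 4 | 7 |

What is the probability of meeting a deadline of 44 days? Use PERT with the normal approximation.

te_Framing = (4 + 4·7 + 10)/6 = 42/6 = 7; σ²_Framing = ((10−4)/6)² = 1.000
te_Roofing = (6 + 4·7 + 8)/6 = 42/6 = 7; σ²_Roofing = ((8−6)/6)² = 0.111
te_Electrical rough-in = (8 + 4·11 + 14)/6 = 66/6 = 11; σ²_Electrical rough-in = ((14−8)/6)² = 1.000
te_Plumbing rough-in = (2 + 4·5 + 8)/6 = 30/6 = 5; σ²_Plumbing rough-in = ((8−2)/6)² = 1.000
te_HVAC install = (3 + 4·9 + 21)/6 = 60/6 = 10; σ²_HVAC install = ((21−3)/6)² = 9.000
te_Insulation = (11 + 4·12 + 25)/6 = 84/6 = 14; σ²_Insulation = ((25−11)/6)² = 5.444
te_Drywall = (1 + 4·4 + 7)/6 = 24/6 = 4; σ²_Drywall = ((7−1)/6)² = 1.000

Forward pass:
ES_Framing = 0; EF_Framing = 7
ES_Roofing = 7; EF_Roofing = 7+7 = 14
ES_Electrical rough-in = 14; EF_Electrical rough-in = 14+11 = 25
ES_Plumbing rough-in = 14; EF_Plumbing rough-in = 14+5 = 19
ES_HVAC install = max(EF_Framing=7, EF_Plumbing rough-in=19) = 19; EF_HVAC install = 19+10 = 29
ES_Insulation = 25; EF_Insulation = 25+14 = 39
ES_Drywall = max(EF_HVAC install=29, EF_Insulation=39) = 39; EF_Drywall = 39+4 = 43
Expected project duration μ = 43 days. Critical path: Framing → Roofing → Electrical rough-in → Insulation → Drywall.

Variance along critical path = 1.000 + 0.111 + 1.000 + 5.444 + 1.000 = 8.556; σ = √8.556 = 2.925 days.
Z = (44 − 43) / 2.925 = 0.342
P(T ≤ 44) = Φ(0.342) ≈ 0.634

0.634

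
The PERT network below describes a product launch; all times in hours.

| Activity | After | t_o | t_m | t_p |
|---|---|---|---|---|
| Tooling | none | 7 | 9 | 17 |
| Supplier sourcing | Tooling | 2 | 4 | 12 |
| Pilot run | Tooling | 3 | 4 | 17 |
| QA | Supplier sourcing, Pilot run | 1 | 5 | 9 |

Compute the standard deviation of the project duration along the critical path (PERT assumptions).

te_Tooling = (7 + 4·9 + 17)/6 = 60/6 = 10; σ²_Tooling = ((17−7)/6)² = 2.778
te_Supplier sourcing = (2 + 4·4 + 12)/6 = 30/6 = 5; σ²_Supplier sourcing = ((12−2)/6)² = 2.778
te_Pilot run = (3 + 4·4 + 17)/6 = 36/6 = 6; σ²_Pilot run = ((17−3)/6)² = 5.444
te_QA = (1 + 4·5 + 9)/6 = 30/6 = 5; σ²_QA = ((9−1)/6)² = 1.778

Forward pass:
ES_Tooling = 0; EF_Tooling = 10
ES_Supplier sourcing = 10; EF_Supplier sourcing = 10+5 = 15
ES_Pilot run = 10; EF_Pilot run = 10+6 = 16
ES_QA = max(EF_Supplier sourcing=15, EF_Pilot run=16) = 16; EF_QA = 16+5 = 21
Expected project duration μ = 21 hours. Critical path: Tooling → Pilot run → QA.

Variance along critical path = 2.778 + 5.444 + 1.778 = 10.000
σ = √10.000 = 3.162 hours

3.16 hours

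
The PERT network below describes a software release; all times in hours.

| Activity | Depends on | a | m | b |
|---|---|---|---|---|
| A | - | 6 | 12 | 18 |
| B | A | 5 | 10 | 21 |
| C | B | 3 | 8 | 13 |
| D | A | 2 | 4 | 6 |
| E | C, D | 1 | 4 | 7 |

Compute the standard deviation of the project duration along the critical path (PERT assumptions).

te_A = (6 + 4·12 + 18)/6 = 72/6 = 12; σ²_A = ((18−6)/6)² = 4.000
te_B = (5 + 4·10 + 21)/6 = 66/6 = 11; σ²_B = ((21−5)/6)² = 7.111
te_C = (3 + 4·8 + 13)/6 = 48/6 = 8; σ²_C = ((13−3)/6)² = 2.778
te_D = (2 + 4·4 + 6)/6 = 24/6 = 4; σ²_D = ((6−2)/6)² = 0.444
te_E = (1 + 4·4 + 7)/6 = 24/6 = 4; σ²_E = ((7−1)/6)² = 1.000

Forward pass:
ES_A = 0; EF_A = 12
ES_B = 12; EF_B = 12+11 = 23
ES_C = 23; EF_C = 23+8 = 31
ES_D = 12; EF_D = 12+4 = 16
ES_E = max(EF_C=31, EF_D=16) = 31; EF_E = 31+4 = 35
Expected project duration μ = 35 hours. Critical path: A → B → C → E.

Variance along critical path = 4.000 + 7.111 + 2.778 + 1.000 = 14.889
σ = √14.889 = 3.859 hours

3.86 hours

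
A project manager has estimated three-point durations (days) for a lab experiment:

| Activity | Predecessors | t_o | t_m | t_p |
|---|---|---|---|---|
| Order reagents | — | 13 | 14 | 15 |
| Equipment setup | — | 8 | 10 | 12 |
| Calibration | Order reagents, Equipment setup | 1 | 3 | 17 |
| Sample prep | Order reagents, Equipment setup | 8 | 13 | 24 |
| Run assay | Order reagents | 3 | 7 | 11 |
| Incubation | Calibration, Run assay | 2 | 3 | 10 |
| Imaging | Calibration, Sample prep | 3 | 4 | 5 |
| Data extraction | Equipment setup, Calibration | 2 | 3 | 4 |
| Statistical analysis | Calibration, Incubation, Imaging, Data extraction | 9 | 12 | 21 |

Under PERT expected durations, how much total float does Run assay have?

7 days

te_Order reagents = (13 + 4·14 + 15)/6 = 84/6 = 14
te_Equipment setup = (8 + 4·10 + 12)/6 = 60/6 = 10
te_Calibration = (1 + 4·3 + 17)/6 = 30/6 = 5
te_Sample prep = (8 + 4·13 + 24)/6 = 84/6 = 14
te_Run assay = (3 + 4·7 + 11)/6 = 42/6 = 7
te_Incubation = (2 + 4·3 + 10)/6 = 24/6 = 4
te_Imaging = (3 + 4·4 + 5)/6 = 24/6 = 4
te_Data extraction = (2 + 4·3 + 4)/6 = 18/6 = 3
te_Statistical analysis = (9 + 4·12 + 21)/6 = 78/6 = 13

Forward pass:
ES_Order reagents = 0; EF_Order reagents = 14
ES_Equipment setup = 0; EF_Equipment setup = 10
ES_Calibration = max(EF_Order reagents=14, EF_Equipment setup=10) = 14; EF_Calibration = 14+5 = 19
ES_Sample prep = max(EF_Order reagents=14, EF_Equipment setup=10) = 14; EF_Sample prep = 14+14 = 28
ES_Run assay = 14; EF_Run assay = 14+7 = 21
ES_Incubation = max(EF_Calibration=19, EF_Run assay=21) = 21; EF_Incubation = 21+4 = 25
ES_Imaging = max(EF_Calibration=19, EF_Sample prep=28) = 28; EF_Imaging = 28+4 = 32
ES_Data extraction = max(EF_Equipment setup=10, EF_Calibration=19) = 19; EF_Data extraction = 19+3 = 22
ES_Statistical analysis = max(EF_Calibration=19, EF_Incubation=25, EF_Imaging=32, EF_Data extraction=22) = 32; EF_Statistical analysis = 32+13 = 45
Expected project duration μ = 45 days. Critical path: Order reagents → Sample prep → Imaging → Statistical analysis.

Backward pass:
LF_Statistical analysis = 45; LS_Statistical analysis = 45−13 = 32
LF_Data extraction = LS_Statistical analysis = 32; LS_Data extraction = 32−3 = 29
LF_Imaging = LS_Statistical analysis = 32; LS_Imaging = 32−4 = 28
LF_Incubation = LS_Statistical analysis = 32; LS_Incubation = 32−4 = 28
LF_Run assay = LS_Incubation = 28; LS_Run assay = 28−7 = 21
LF_Sample prep = LS_Imaging = 28; LS_Sample prep = 28−14 = 14
LF_Calibration = min(LS_Incubation=28, LS_Imaging=28, LS_Data extraction=29, LS_Statistical analysis=32) = 28; LS_Calibration = 28−5 = 23
LF_Equipment setup = min(LS_Calibration=23, LS_Sample prep=14, LS_Data extraction=29) = 14; LS_Equipment setup = 14−10 = 4
LF_Order reagents = min(LS_Calibration=23, LS_Sample prep=14, LS_Run assay=21) = 14; LS_Order reagents = 14−14 = 0
Slack_Run assay = LS_Run assay − ES_Run assay = 21 − 14 = 7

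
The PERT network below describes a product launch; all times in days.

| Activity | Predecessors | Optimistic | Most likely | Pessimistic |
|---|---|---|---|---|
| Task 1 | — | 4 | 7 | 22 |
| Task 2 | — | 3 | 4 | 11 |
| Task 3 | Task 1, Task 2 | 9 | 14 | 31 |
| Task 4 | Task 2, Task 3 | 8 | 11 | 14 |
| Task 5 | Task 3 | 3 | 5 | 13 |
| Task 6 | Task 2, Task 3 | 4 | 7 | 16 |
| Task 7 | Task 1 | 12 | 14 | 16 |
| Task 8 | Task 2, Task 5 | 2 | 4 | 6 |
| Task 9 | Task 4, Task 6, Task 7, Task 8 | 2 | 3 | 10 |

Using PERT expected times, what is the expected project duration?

te_Task 1 = (4 + 4·7 + 22)/6 = 54/6 = 9
te_Task 2 = (3 + 4·4 + 11)/6 = 30/6 = 5
te_Task 3 = (9 + 4·14 + 31)/6 = 96/6 = 16
te_Task 4 = (8 + 4·11 + 14)/6 = 66/6 = 11
te_Task 5 = (3 + 4·5 + 13)/6 = 36/6 = 6
te_Task 6 = (4 + 4·7 + 16)/6 = 48/6 = 8
te_Task 7 = (12 + 4·14 + 16)/6 = 84/6 = 14
te_Task 8 = (2 + 4·4 + 6)/6 = 24/6 = 4
te_Task 9 = (2 + 4·3 + 10)/6 = 24/6 = 4

Forward pass:
ES_Task 1 = 0; EF_Task 1 = 9
ES_Task 2 = 0; EF_Task 2 = 5
ES_Task 3 = max(EF_Task 1=9, EF_Task 2=5) = 9; EF_Task 3 = 9+16 = 25
ES_Task 4 = max(EF_Task 2=5, EF_Task 3=25) = 25; EF_Task 4 = 25+11 = 36
ES_Task 5 = 25; EF_Task 5 = 25+6 = 31
ES_Task 6 = max(EF_Task 2=5, EF_Task 3=25) = 25; EF_Task 6 = 25+8 = 33
ES_Task 7 = 9; EF_Task 7 = 9+14 = 23
ES_Task 8 = max(EF_Task 2=5, EF_Task 5=31) = 31; EF_Task 8 = 31+4 = 35
ES_Task 9 = max(EF_Task 4=36, EF_Task 6=33, EF_Task 7=23, EF_Task 8=35) = 36; EF_Task 9 = 36+4 = 40
Expected project duration μ = 40 days. Critical path: Task 1 → Task 3 → Task 4 → Task 9.

40 days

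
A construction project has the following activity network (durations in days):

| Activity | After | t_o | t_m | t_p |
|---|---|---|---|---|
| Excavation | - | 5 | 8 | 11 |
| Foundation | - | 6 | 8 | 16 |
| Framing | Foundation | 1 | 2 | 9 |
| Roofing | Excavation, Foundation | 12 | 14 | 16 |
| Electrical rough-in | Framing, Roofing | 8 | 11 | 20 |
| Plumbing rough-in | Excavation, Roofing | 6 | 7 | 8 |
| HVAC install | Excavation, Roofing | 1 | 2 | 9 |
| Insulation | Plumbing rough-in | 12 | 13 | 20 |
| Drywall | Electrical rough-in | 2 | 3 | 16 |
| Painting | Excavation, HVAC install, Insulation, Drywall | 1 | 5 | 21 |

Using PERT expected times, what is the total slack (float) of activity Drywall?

4 days

te_Excavation = (5 + 4·8 + 11)/6 = 48/6 = 8
te_Foundation = (6 + 4·8 + 16)/6 = 54/6 = 9
te_Framing = (1 + 4·2 + 9)/6 = 18/6 = 3
te_Roofing = (12 + 4·14 + 16)/6 = 84/6 = 14
te_Electrical rough-in = (8 + 4·11 + 20)/6 = 72/6 = 12
te_Plumbing rough-in = (6 + 4·7 + 8)/6 = 42/6 = 7
te_HVAC install = (1 + 4·2 + 9)/6 = 18/6 = 3
te_Insulation = (12 + 4·13 + 20)/6 = 84/6 = 14
te_Drywall = (2 + 4·3 + 16)/6 = 30/6 = 5
te_Painting = (1 + 4·5 + 21)/6 = 42/6 = 7

Forward pass:
ES_Excavation = 0; EF_Excavation = 8
ES_Foundation = 0; EF_Foundation = 9
ES_Framing = 9; EF_Framing = 9+3 = 12
ES_Roofing = max(EF_Excavation=8, EF_Foundation=9) = 9; EF_Roofing = 9+14 = 23
ES_Electrical rough-in = max(EF_Framing=12, EF_Roofing=23) = 23; EF_Electrical rough-in = 23+12 = 35
ES_Plumbing rough-in = max(EF_Excavation=8, EF_Roofing=23) = 23; EF_Plumbing rough-in = 23+7 = 30
ES_HVAC install = max(EF_Excavation=8, EF_Roofing=23) = 23; EF_HVAC install = 23+3 = 26
ES_Insulation = 30; EF_Insulation = 30+14 = 44
ES_Drywall = 35; EF_Drywall = 35+5 = 40
ES_Painting = max(EF_Excavation=8, EF_HVAC install=26, EF_Insulation=44, EF_Drywall=40) = 44; EF_Painting = 44+7 = 51
Expected project duration μ = 51 days. Critical path: Foundation → Roofing → Plumbing rough-in → Insulation → Painting.

Backward pass:
LF_Painting = 51; LS_Painting = 51−7 = 44
LF_Drywall = LS_Painting = 44; LS_Drywall = 44−5 = 39
LF_Insulation = LS_Painting = 44; LS_Insulation = 44−14 = 30
LF_HVAC install = LS_Painting = 44; LS_HVAC install = 44−3 = 41
LF_Plumbing rough-in = LS_Insulation = 30; LS_Plumbing rough-in = 30−7 = 23
LF_Electrical rough-in = LS_Drywall = 39; LS_Electrical rough-in = 39−12 = 27
LF_Roofing = min(LS_Electrical rough-in=27, LS_Plumbing rough-in=23, LS_HVAC install=41) = 23; LS_Roofing = 23−14 = 9
LF_Framing = LS_Electrical rough-in = 27; LS_Framing = 27−3 = 24
LF_Foundation = min(LS_Framing=24, LS_Roofing=9) = 9; LS_Foundation = 9−9 = 0
LF_Excavation = min(LS_Roofing=9, LS_Plumbing rough-in=23, LS_HVAC install=41, LS_Painting=44) = 9; LS_Excavation = 9−8 = 1
Slack_Drywall = LS_Drywall − ES_Drywall = 39 − 35 = 4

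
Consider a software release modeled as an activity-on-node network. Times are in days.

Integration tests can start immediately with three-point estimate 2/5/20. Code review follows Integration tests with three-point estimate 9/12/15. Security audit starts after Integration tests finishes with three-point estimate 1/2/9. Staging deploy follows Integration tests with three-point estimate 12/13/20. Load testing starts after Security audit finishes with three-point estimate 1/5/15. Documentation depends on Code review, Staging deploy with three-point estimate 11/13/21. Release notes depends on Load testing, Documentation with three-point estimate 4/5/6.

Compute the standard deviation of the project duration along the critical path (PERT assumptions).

te_Integration tests = (2 + 4·5 + 20)/6 = 42/6 = 7; σ²_Integration tests = ((20−2)/6)² = 9.000
te_Code review = (9 + 4·12 + 15)/6 = 72/6 = 12; σ²_Code review = ((15−9)/6)² = 1.000
te_Security audit = (1 + 4·2 + 9)/6 = 18/6 = 3; σ²_Security audit = ((9−1)/6)² = 1.778
te_Staging deploy = (12 + 4·13 + 20)/6 = 84/6 = 14; σ²_Staging deploy = ((20−12)/6)² = 1.778
te_Load testing = (1 + 4·5 + 15)/6 = 36/6 = 6; σ²_Load testing = ((15−1)/6)² = 5.444
te_Documentation = (11 + 4·13 + 21)/6 = 84/6 = 14; σ²_Documentation = ((21−11)/6)² = 2.778
te_Release notes = (4 + 4·5 + 6)/6 = 30/6 = 5; σ²_Release notes = ((6−4)/6)² = 0.111

Forward pass:
ES_Integration tests = 0; EF_Integration tests = 7
ES_Code review = 7; EF_Code review = 7+12 = 19
ES_Security audit = 7; EF_Security audit = 7+3 = 10
ES_Staging deploy = 7; EF_Staging deploy = 7+14 = 21
ES_Load testing = 10; EF_Load testing = 10+6 = 16
ES_Documentation = max(EF_Code review=19, EF_Staging deploy=21) = 21; EF_Documentation = 21+14 = 35
ES_Release notes = max(EF_Load testing=16, EF_Documentation=35) = 35; EF_Release notes = 35+5 = 40
Expected project duration μ = 40 days. Critical path: Integration tests → Staging deploy → Documentation → Release notes.

Variance along critical path = 9.000 + 1.778 + 2.778 + 0.111 = 13.667
σ = √13.667 = 3.697 days

3.70 days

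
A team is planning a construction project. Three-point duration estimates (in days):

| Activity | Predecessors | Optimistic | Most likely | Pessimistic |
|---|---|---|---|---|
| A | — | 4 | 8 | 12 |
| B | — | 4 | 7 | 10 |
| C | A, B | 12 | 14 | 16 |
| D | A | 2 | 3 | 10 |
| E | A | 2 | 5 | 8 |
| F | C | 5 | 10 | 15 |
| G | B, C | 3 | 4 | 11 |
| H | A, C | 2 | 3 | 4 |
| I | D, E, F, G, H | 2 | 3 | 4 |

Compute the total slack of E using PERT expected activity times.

te_A = (4 + 4·8 + 12)/6 = 48/6 = 8
te_B = (4 + 4·7 + 10)/6 = 42/6 = 7
te_C = (12 + 4·14 + 16)/6 = 84/6 = 14
te_D = (2 + 4·3 + 10)/6 = 24/6 = 4
te_E = (2 + 4·5 + 8)/6 = 30/6 = 5
te_F = (5 + 4·10 + 15)/6 = 60/6 = 10
te_G = (3 + 4·4 + 11)/6 = 30/6 = 5
te_H = (2 + 4·3 + 4)/6 = 18/6 = 3
te_I = (2 + 4·3 + 4)/6 = 18/6 = 3

Forward pass:
ES_A = 0; EF_A = 8
ES_B = 0; EF_B = 7
ES_C = max(EF_A=8, EF_B=7) = 8; EF_C = 8+14 = 22
ES_D = 8; EF_D = 8+4 = 12
ES_E = 8; EF_E = 8+5 = 13
ES_F = 22; EF_F = 22+10 = 32
ES_G = max(EF_B=7, EF_C=22) = 22; EF_G = 22+5 = 27
ES_H = max(EF_A=8, EF_C=22) = 22; EF_H = 22+3 = 25
ES_I = max(EF_D=12, EF_E=13, EF_F=32, EF_G=27, EF_H=25) = 32; EF_I = 32+3 = 35
Expected project duration μ = 35 days. Critical path: A → C → F → I.

Backward pass:
LF_I = 35; LS_I = 35−3 = 32
LF_H = LS_I = 32; LS_H = 32−3 = 29
LF_G = LS_I = 32; LS_G = 32−5 = 27
LF_F = LS_I = 32; LS_F = 32−10 = 22
LF_E = LS_I = 32; LS_E = 32−5 = 27
LF_D = LS_I = 32; LS_D = 32−4 = 28
LF_C = min(LS_F=22, LS_G=27, LS_H=29) = 22; LS_C = 22−14 = 8
LF_B = min(LS_C=8, LS_G=27) = 8; LS_B = 8−7 = 1
LF_A = min(LS_C=8, LS_D=28, LS_E=27, LS_H=29) = 8; LS_A = 8−8 = 0
Slack_E = LS_E − ES_E = 27 − 8 = 19

19 days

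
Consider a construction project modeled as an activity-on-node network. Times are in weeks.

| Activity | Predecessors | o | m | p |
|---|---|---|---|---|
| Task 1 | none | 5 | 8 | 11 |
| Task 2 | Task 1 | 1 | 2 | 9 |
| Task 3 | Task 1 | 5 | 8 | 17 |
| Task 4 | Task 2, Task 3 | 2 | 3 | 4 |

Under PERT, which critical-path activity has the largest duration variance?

te_Task 1 = (5 + 4·8 + 11)/6 = 48/6 = 8; σ²_Task 1 = ((11−5)/6)² = 1.000
te_Task 2 = (1 + 4·2 + 9)/6 = 18/6 = 3; σ²_Task 2 = ((9−1)/6)² = 1.778
te_Task 3 = (5 + 4·8 + 17)/6 = 54/6 = 9; σ²_Task 3 = ((17−5)/6)² = 4.000
te_Task 4 = (2 + 4·3 + 4)/6 = 18/6 = 3; σ²_Task 4 = ((4−2)/6)² = 0.111

Forward pass:
ES_Task 1 = 0; EF_Task 1 = 8
ES_Task 2 = 8; EF_Task 2 = 8+3 = 11
ES_Task 3 = 8; EF_Task 3 = 8+9 = 17
ES_Task 4 = max(EF_Task 2=11, EF_Task 3=17) = 17; EF_Task 4 = 17+3 = 20
Expected project duration μ = 20 weeks. Critical path: Task 1 → Task 3 → Task 4.

Variances on critical path: σ²_Task 1=1.000, σ²_Task 3=4.000, σ²_Task 4=0.111.
Largest is σ²_Task 3 = 4.000.

Task 3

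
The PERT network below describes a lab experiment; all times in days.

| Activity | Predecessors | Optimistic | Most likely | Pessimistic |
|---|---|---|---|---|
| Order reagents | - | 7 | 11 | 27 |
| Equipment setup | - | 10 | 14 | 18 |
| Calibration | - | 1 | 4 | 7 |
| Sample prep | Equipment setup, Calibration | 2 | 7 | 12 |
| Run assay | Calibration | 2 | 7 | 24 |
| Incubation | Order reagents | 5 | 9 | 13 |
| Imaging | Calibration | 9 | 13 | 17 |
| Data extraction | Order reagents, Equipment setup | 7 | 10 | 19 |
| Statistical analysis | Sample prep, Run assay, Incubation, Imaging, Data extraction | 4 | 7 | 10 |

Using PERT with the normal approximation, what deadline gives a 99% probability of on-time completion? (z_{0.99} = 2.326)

38.1 days

te_Order reagents = (7 + 4·11 + 27)/6 = 78/6 = 13; σ²_Order reagents = ((27−7)/6)² = 11.111
te_Equipment setup = (10 + 4·14 + 18)/6 = 84/6 = 14; σ²_Equipment setup = ((18−10)/6)² = 1.778
te_Calibration = (1 + 4·4 + 7)/6 = 24/6 = 4; σ²_Calibration = ((7−1)/6)² = 1.000
te_Sample prep = (2 + 4·7 + 12)/6 = 42/6 = 7; σ²_Sample prep = ((12−2)/6)² = 2.778
te_Run assay = (2 + 4·7 + 24)/6 = 54/6 = 9; σ²_Run assay = ((24−2)/6)² = 13.444
te_Incubation = (5 + 4·9 + 13)/6 = 54/6 = 9; σ²_Incubation = ((13−5)/6)² = 1.778
te_Imaging = (9 + 4·13 + 17)/6 = 78/6 = 13; σ²_Imaging = ((17−9)/6)² = 1.778
te_Data extraction = (7 + 4·10 + 19)/6 = 66/6 = 11; σ²_Data extraction = ((19−7)/6)² = 4.000
te_Statistical analysis = (4 + 4·7 + 10)/6 = 42/6 = 7; σ²_Statistical analysis = ((10−4)/6)² = 1.000

Forward pass:
ES_Order reagents = 0; EF_Order reagents = 13
ES_Equipment setup = 0; EF_Equipment setup = 14
ES_Calibration = 0; EF_Calibration = 4
ES_Sample prep = max(EF_Equipment setup=14, EF_Calibration=4) = 14; EF_Sample prep = 14+7 = 21
ES_Run assay = 4; EF_Run assay = 4+9 = 13
ES_Incubation = 13; EF_Incubation = 13+9 = 22
ES_Imaging = 4; EF_Imaging = 4+13 = 17
ES_Data extraction = max(EF_Order reagents=13, EF_Equipment setup=14) = 14; EF_Data extraction = 14+11 = 25
ES_Statistical analysis = max(EF_Sample prep=21, EF_Run assay=13, EF_Incubation=22, EF_Imaging=17, EF_Data extraction=25) = 25; EF_Statistical analysis = 25+7 = 32
Expected project duration μ = 32 days. Critical path: Equipment setup → Data extraction → Statistical analysis.

Variance along critical path = 1.778 + 4.000 + 1.000 = 6.778; σ = 2.603 days.
D = μ + z·σ = 32 + 2.326·2.603 = 38.1 days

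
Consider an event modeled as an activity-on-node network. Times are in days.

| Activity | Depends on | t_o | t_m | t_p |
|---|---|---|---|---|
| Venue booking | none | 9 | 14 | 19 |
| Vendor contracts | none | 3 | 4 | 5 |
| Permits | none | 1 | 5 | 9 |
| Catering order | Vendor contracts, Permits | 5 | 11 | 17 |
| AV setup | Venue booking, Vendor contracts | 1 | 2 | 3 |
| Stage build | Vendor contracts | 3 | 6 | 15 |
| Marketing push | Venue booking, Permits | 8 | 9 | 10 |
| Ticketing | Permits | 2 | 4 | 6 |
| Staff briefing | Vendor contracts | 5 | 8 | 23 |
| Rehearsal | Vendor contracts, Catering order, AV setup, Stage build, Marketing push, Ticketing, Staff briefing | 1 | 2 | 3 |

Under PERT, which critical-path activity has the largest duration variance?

te_Venue booking = (9 + 4·14 + 19)/6 = 84/6 = 14; σ²_Venue booking = ((19−9)/6)² = 2.778
te_Vendor contracts = (3 + 4·4 + 5)/6 = 24/6 = 4; σ²_Vendor contracts = ((5−3)/6)² = 0.111
te_Permits = (1 + 4·5 + 9)/6 = 30/6 = 5; σ²_Permits = ((9−1)/6)² = 1.778
te_Catering order = (5 + 4·11 + 17)/6 = 66/6 = 11; σ²_Catering order = ((17−5)/6)² = 4.000
te_AV setup = (1 + 4·2 + 3)/6 = 12/6 = 2; σ²_AV setup = ((3−1)/6)² = 0.111
te_Stage build = (3 + 4·6 + 15)/6 = 42/6 = 7; σ²_Stage build = ((15−3)/6)² = 4.000
te_Marketing push = (8 + 4·9 + 10)/6 = 54/6 = 9; σ²_Marketing push = ((10−8)/6)² = 0.111
te_Ticketing = (2 + 4·4 + 6)/6 = 24/6 = 4; σ²_Ticketing = ((6−2)/6)² = 0.444
te_Staff briefing = (5 + 4·8 + 23)/6 = 60/6 = 10; σ²_Staff briefing = ((23−5)/6)² = 9.000
te_Rehearsal = (1 + 4·2 + 3)/6 = 12/6 = 2; σ²_Rehearsal = ((3−1)/6)² = 0.111

Forward pass:
ES_Venue booking = 0; EF_Venue booking = 14
ES_Vendor contracts = 0; EF_Vendor contracts = 4
ES_Permits = 0; EF_Permits = 5
ES_Catering order = max(EF_Vendor contracts=4, EF_Permits=5) = 5; EF_Catering order = 5+11 = 16
ES_AV setup = max(EF_Venue booking=14, EF_Vendor contracts=4) = 14; EF_AV setup = 14+2 = 16
ES_Stage build = 4; EF_Stage build = 4+7 = 11
ES_Marketing push = max(EF_Venue booking=14, EF_Permits=5) = 14; EF_Marketing push = 14+9 = 23
ES_Ticketing = 5; EF_Ticketing = 5+4 = 9
ES_Staff briefing = 4; EF_Staff briefing = 4+10 = 14
ES_Rehearsal = max(EF_Vendor contracts=4, EF_Catering order=16, EF_AV setup=16, EF_Stage build=11, EF_Marketing push=23, EF_Ticketing=9, EF_Staff briefing=14) = 23; EF_Rehearsal = 23+2 = 25
Expected project duration μ = 25 days. Critical path: Venue booking → Marketing push → Rehearsal.

Variances on critical path: σ²_Venue booking=2.778, σ²_Marketing push=0.111, σ²_Rehearsal=0.111.
Largest is σ²_Venue booking = 2.778.

Venue booking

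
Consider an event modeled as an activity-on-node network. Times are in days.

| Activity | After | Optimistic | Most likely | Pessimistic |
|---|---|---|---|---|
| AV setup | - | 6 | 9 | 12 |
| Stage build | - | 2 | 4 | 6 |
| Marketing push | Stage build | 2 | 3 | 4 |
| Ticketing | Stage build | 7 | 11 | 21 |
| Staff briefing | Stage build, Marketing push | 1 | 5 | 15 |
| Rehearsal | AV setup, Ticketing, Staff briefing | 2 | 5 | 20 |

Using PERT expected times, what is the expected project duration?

te_AV setup = (6 + 4·9 + 12)/6 = 54/6 = 9
te_Stage build = (2 + 4·4 + 6)/6 = 24/6 = 4
te_Marketing push = (2 + 4·3 + 4)/6 = 18/6 = 3
te_Ticketing = (7 + 4·11 + 21)/6 = 72/6 = 12
te_Staff briefing = (1 + 4·5 + 15)/6 = 36/6 = 6
te_Rehearsal = (2 + 4·5 + 20)/6 = 42/6 = 7

Forward pass:
ES_AV setup = 0; EF_AV setup = 9
ES_Stage build = 0; EF_Stage build = 4
ES_Marketing push = 4; EF_Marketing push = 4+3 = 7
ES_Ticketing = 4; EF_Ticketing = 4+12 = 16
ES_Staff briefing = max(EF_Stage build=4, EF_Marketing push=7) = 7; EF_Staff briefing = 7+6 = 13
ES_Rehearsal = max(EF_AV setup=9, EF_Ticketing=16, EF_Staff briefing=13) = 16; EF_Rehearsal = 16+7 = 23
Expected project duration μ = 23 days. Critical path: Stage build → Ticketing → Rehearsal.

23 days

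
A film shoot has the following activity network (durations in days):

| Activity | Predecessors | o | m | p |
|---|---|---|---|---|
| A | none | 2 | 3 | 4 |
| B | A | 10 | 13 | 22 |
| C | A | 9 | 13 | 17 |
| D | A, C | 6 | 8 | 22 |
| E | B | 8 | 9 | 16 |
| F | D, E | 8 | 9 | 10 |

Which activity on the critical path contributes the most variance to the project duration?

B

te_A = (2 + 4·3 + 4)/6 = 18/6 = 3; σ²_A = ((4−2)/6)² = 0.111
te_B = (10 + 4·13 + 22)/6 = 84/6 = 14; σ²_B = ((22−10)/6)² = 4.000
te_C = (9 + 4·13 + 17)/6 = 78/6 = 13; σ²_C = ((17−9)/6)² = 1.778
te_D = (6 + 4·8 + 22)/6 = 60/6 = 10; σ²_D = ((22−6)/6)² = 7.111
te_E = (8 + 4·9 + 16)/6 = 60/6 = 10; σ²_E = ((16−8)/6)² = 1.778
te_F = (8 + 4·9 + 10)/6 = 54/6 = 9; σ²_F = ((10−8)/6)² = 0.111

Forward pass:
ES_A = 0; EF_A = 3
ES_B = 3; EF_B = 3+14 = 17
ES_C = 3; EF_C = 3+13 = 16
ES_D = max(EF_A=3, EF_C=16) = 16; EF_D = 16+10 = 26
ES_E = 17; EF_E = 17+10 = 27
ES_F = max(EF_D=26, EF_E=27) = 27; EF_F = 27+9 = 36
Expected project duration μ = 36 days. Critical path: A → B → E → F.

Variances on critical path: σ²_A=0.111, σ²_B=4.000, σ²_E=1.778, σ²_F=0.111.
Largest is σ²_B = 4.000.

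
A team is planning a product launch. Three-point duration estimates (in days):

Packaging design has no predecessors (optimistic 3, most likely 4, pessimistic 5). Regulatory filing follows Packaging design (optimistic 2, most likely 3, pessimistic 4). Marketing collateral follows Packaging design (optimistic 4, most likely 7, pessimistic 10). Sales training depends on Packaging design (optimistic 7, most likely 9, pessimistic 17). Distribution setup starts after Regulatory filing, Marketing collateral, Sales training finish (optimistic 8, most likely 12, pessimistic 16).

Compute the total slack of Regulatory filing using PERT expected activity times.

te_Packaging design = (3 + 4·4 + 5)/6 = 24/6 = 4
te_Regulatory filing = (2 + 4·3 + 4)/6 = 18/6 = 3
te_Marketing collateral = (4 + 4·7 + 10)/6 = 42/6 = 7
te_Sales training = (7 + 4·9 + 17)/6 = 60/6 = 10
te_Distribution setup = (8 + 4·12 + 16)/6 = 72/6 = 12

Forward pass:
ES_Packaging design = 0; EF_Packaging design = 4
ES_Regulatory filing = 4; EF_Regulatory filing = 4+3 = 7
ES_Marketing collateral = 4; EF_Marketing collateral = 4+7 = 11
ES_Sales training = 4; EF_Sales training = 4+10 = 14
ES_Distribution setup = max(EF_Regulatory filing=7, EF_Marketing collateral=11, EF_Sales training=14) = 14; EF_Distribution setup = 14+12 = 26
Expected project duration μ = 26 days. Critical path: Packaging design → Sales training → Distribution setup.

Backward pass:
LF_Distribution setup = 26; LS_Distribution setup = 26−12 = 14
LF_Sales training = LS_Distribution setup = 14; LS_Sales training = 14−10 = 4
LF_Marketing collateral = LS_Distribution setup = 14; LS_Marketing collateral = 14−7 = 7
LF_Regulatory filing = LS_Distribution setup = 14; LS_Regulatory filing = 14−3 = 11
LF_Packaging design = min(LS_Regulatory filing=11, LS_Marketing collateral=7, LS_Sales training=4) = 4; LS_Packaging design = 4−4 = 0
Slack_Regulatory filing = LS_Regulatory filing − ES_Regulatory filing = 11 − 4 = 7

7 days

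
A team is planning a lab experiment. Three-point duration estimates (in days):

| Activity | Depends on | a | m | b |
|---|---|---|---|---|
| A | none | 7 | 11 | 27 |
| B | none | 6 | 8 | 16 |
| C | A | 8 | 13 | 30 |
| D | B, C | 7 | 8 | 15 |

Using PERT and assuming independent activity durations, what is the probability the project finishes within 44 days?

0.914

te_A = (7 + 4·11 + 27)/6 = 78/6 = 13; σ²_A = ((27−7)/6)² = 11.111
te_B = (6 + 4·8 + 16)/6 = 54/6 = 9; σ²_B = ((16−6)/6)² = 2.778
te_C = (8 + 4·13 + 30)/6 = 90/6 = 15; σ²_C = ((30−8)/6)² = 13.444
te_D = (7 + 4·8 + 15)/6 = 54/6 = 9; σ²_D = ((15−7)/6)² = 1.778

Forward pass:
ES_A = 0; EF_A = 13
ES_B = 0; EF_B = 9
ES_C = 13; EF_C = 13+15 = 28
ES_D = max(EF_B=9, EF_C=28) = 28; EF_D = 28+9 = 37
Expected project duration μ = 37 days. Critical path: A → C → D.

Variance along critical path = 11.111 + 13.444 + 1.778 = 26.333; σ = √26.333 = 5.132 days.
Z = (44 − 37) / 5.132 = 1.364
P(T ≤ 44) = Φ(1.364) ≈ 0.914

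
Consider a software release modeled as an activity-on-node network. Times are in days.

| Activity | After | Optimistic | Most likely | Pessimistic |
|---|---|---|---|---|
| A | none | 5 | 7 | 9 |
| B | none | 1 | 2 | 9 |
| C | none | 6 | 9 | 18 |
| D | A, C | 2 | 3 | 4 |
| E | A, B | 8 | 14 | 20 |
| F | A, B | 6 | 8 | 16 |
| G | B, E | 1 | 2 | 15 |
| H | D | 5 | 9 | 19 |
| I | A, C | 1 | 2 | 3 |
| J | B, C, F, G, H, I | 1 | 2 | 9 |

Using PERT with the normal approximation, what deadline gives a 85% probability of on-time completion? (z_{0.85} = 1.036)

te_A = (5 + 4·7 + 9)/6 = 42/6 = 7; σ²_A = ((9−5)/6)² = 0.444
te_B = (1 + 4·2 + 9)/6 = 18/6 = 3; σ²_B = ((9−1)/6)² = 1.778
te_C = (6 + 4·9 + 18)/6 = 60/6 = 10; σ²_C = ((18−6)/6)² = 4.000
te_D = (2 + 4·3 + 4)/6 = 18/6 = 3; σ²_D = ((4−2)/6)² = 0.111
te_E = (8 + 4·14 + 20)/6 = 84/6 = 14; σ²_E = ((20−8)/6)² = 4.000
te_F = (6 + 4·8 + 16)/6 = 54/6 = 9; σ²_F = ((16−6)/6)² = 2.778
te_G = (1 + 4·2 + 15)/6 = 24/6 = 4; σ²_G = ((15−1)/6)² = 5.444
te_H = (5 + 4·9 + 19)/6 = 60/6 = 10; σ²_H = ((19−5)/6)² = 5.444
te_I = (1 + 4·2 + 3)/6 = 12/6 = 2; σ²_I = ((3−1)/6)² = 0.111
te_J = (1 + 4·2 + 9)/6 = 18/6 = 3; σ²_J = ((9−1)/6)² = 1.778

Forward pass:
ES_A = 0; EF_A = 7
ES_B = 0; EF_B = 3
ES_C = 0; EF_C = 10
ES_D = max(EF_A=7, EF_C=10) = 10; EF_D = 10+3 = 13
ES_E = max(EF_A=7, EF_B=3) = 7; EF_E = 7+14 = 21
ES_F = max(EF_A=7, EF_B=3) = 7; EF_F = 7+9 = 16
ES_G = max(EF_B=3, EF_E=21) = 21; EF_G = 21+4 = 25
ES_H = 13; EF_H = 13+10 = 23
ES_I = max(EF_A=7, EF_C=10) = 10; EF_I = 10+2 = 12
ES_J = max(EF_B=3, EF_C=10, EF_F=16, EF_G=25, EF_H=23, EF_I=12) = 25; EF_J = 25+3 = 28
Expected project duration μ = 28 days. Critical path: A → E → G → J.

Variance along critical path = 0.444 + 4.000 + 5.444 + 1.778 = 11.667; σ = 3.416 days.
D = μ + z·σ = 28 + 1.036·3.416 = 31.5 days

31.5 days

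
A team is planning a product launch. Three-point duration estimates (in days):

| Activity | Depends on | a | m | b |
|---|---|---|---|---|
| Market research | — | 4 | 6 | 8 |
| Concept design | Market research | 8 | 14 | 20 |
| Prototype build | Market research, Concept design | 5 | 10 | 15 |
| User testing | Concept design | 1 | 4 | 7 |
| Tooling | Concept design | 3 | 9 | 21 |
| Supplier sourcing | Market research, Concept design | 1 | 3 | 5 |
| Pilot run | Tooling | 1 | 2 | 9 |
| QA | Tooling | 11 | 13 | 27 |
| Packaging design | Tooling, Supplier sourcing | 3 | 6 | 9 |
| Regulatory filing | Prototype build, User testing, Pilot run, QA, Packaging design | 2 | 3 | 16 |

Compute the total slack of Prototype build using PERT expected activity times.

te_Market research = (4 + 4·6 + 8)/6 = 36/6 = 6
te_Concept design = (8 + 4·14 + 20)/6 = 84/6 = 14
te_Prototype build = (5 + 4·10 + 15)/6 = 60/6 = 10
te_User testing = (1 + 4·4 + 7)/6 = 24/6 = 4
te_Tooling = (3 + 4·9 + 21)/6 = 60/6 = 10
te_Supplier sourcing = (1 + 4·3 + 5)/6 = 18/6 = 3
te_Pilot run = (1 + 4·2 + 9)/6 = 18/6 = 3
te_QA = (11 + 4·13 + 27)/6 = 90/6 = 15
te_Packaging design = (3 + 4·6 + 9)/6 = 36/6 = 6
te_Regulatory filing = (2 + 4·3 + 16)/6 = 30/6 = 5

Forward pass:
ES_Market research = 0; EF_Market research = 6
ES_Concept design = 6; EF_Concept design = 6+14 = 20
ES_Prototype build = max(EF_Market research=6, EF_Concept design=20) = 20; EF_Prototype build = 20+10 = 30
ES_User testing = 20; EF_User testing = 20+4 = 24
ES_Tooling = 20; EF_Tooling = 20+10 = 30
ES_Supplier sourcing = max(EF_Market research=6, EF_Concept design=20) = 20; EF_Supplier sourcing = 20+3 = 23
ES_Pilot run = 30; EF_Pilot run = 30+3 = 33
ES_QA = 30; EF_QA = 30+15 = 45
ES_Packaging design = max(EF_Tooling=30, EF_Supplier sourcing=23) = 30; EF_Packaging design = 30+6 = 36
ES_Regulatory filing = max(EF_Prototype build=30, EF_User testing=24, EF_Pilot run=33, EF_QA=45, EF_Packaging design=36) = 45; EF_Regulatory filing = 45+5 = 50
Expected project duration μ = 50 days. Critical path: Market research → Concept design → Tooling → QA → Regulatory filing.

Backward pass:
LF_Regulatory filing = 50; LS_Regulatory filing = 50−5 = 45
LF_Packaging design = LS_Regulatory filing = 45; LS_Packaging design = 45−6 = 39
LF_QA = LS_Regulatory filing = 45; LS_QA = 45−15 = 30
LF_Pilot run = LS_Regulatory filing = 45; LS_Pilot run = 45−3 = 42
LF_Supplier sourcing = LS_Packaging design = 39; LS_Supplier sourcing = 39−3 = 36
LF_Tooling = min(LS_Pilot run=42, LS_QA=30, LS_Packaging design=39) = 30; LS_Tooling = 30−10 = 20
LF_User testing = LS_Regulatory filing = 45; LS_User testing = 45−4 = 41
LF_Prototype build = LS_Regulatory filing = 45; LS_Prototype build = 45−10 = 35
LF_Concept design = min(LS_Prototype build=35, LS_User testing=41, LS_Tooling=20, LS_Supplier sourcing=36) = 20; LS_Concept design = 20−14 = 6
LF_Market research = min(LS_Concept design=6, LS_Prototype build=35, LS_Supplier sourcing=36) = 6; LS_Market research = 6−6 = 0
Slack_Prototype build = LS_Prototype build − ES_Prototype build = 35 − 20 = 15

15 days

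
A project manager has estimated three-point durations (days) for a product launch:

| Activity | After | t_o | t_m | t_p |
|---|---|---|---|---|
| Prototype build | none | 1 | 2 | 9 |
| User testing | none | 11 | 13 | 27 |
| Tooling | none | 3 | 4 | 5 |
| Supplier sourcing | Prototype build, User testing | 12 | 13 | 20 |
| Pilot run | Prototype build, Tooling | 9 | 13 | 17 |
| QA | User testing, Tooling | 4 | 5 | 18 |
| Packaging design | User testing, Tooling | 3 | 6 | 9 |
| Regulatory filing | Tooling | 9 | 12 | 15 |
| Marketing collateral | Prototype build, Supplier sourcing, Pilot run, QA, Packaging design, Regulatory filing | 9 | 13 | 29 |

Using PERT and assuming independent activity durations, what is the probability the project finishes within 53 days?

0.978

te_Prototype build = (1 + 4·2 + 9)/6 = 18/6 = 3; σ²_Prototype build = ((9−1)/6)² = 1.778
te_User testing = (11 + 4·13 + 27)/6 = 90/6 = 15; σ²_User testing = ((27−11)/6)² = 7.111
te_Tooling = (3 + 4·4 + 5)/6 = 24/6 = 4; σ²_Tooling = ((5−3)/6)² = 0.111
te_Supplier sourcing = (12 + 4·13 + 20)/6 = 84/6 = 14; σ²_Supplier sourcing = ((20−12)/6)² = 1.778
te_Pilot run = (9 + 4·13 + 17)/6 = 78/6 = 13; σ²_Pilot run = ((17−9)/6)² = 1.778
te_QA = (4 + 4·5 + 18)/6 = 42/6 = 7; σ²_QA = ((18−4)/6)² = 5.444
te_Packaging design = (3 + 4·6 + 9)/6 = 36/6 = 6; σ²_Packaging design = ((9−3)/6)² = 1.000
te_Regulatory filing = (9 + 4·12 + 15)/6 = 72/6 = 12; σ²_Regulatory filing = ((15−9)/6)² = 1.000
te_Marketing collateral = (9 + 4·13 + 29)/6 = 90/6 = 15; σ²_Marketing collateral = ((29−9)/6)² = 11.111

Forward pass:
ES_Prototype build = 0; EF_Prototype build = 3
ES_User testing = 0; EF_User testing = 15
ES_Tooling = 0; EF_Tooling = 4
ES_Supplier sourcing = max(EF_Prototype build=3, EF_User testing=15) = 15; EF_Supplier sourcing = 15+14 = 29
ES_Pilot run = max(EF_Prototype build=3, EF_Tooling=4) = 4; EF_Pilot run = 4+13 = 17
ES_QA = max(EF_User testing=15, EF_Tooling=4) = 15; EF_QA = 15+7 = 22
ES_Packaging design = max(EF_User testing=15, EF_Tooling=4) = 15; EF_Packaging design = 15+6 = 21
ES_Regulatory filing = 4; EF_Regulatory filing = 4+12 = 16
ES_Marketing collateral = max(EF_Prototype build=3, EF_Supplier sourcing=29, EF_Pilot run=17, EF_QA=22, EF_Packaging design=21, EF_Regulatory filing=16) = 29; EF_Marketing collateral = 29+15 = 44
Expected project duration μ = 44 days. Critical path: User testing → Supplier sourcing → Marketing collateral.

Variance along critical path = 7.111 + 1.778 + 11.111 = 20.000; σ = √20.000 = 4.472 days.
Z = (53 − 44) / 4.472 = 2.012
P(T ≤ 53) = Φ(2.012) ≈ 0.978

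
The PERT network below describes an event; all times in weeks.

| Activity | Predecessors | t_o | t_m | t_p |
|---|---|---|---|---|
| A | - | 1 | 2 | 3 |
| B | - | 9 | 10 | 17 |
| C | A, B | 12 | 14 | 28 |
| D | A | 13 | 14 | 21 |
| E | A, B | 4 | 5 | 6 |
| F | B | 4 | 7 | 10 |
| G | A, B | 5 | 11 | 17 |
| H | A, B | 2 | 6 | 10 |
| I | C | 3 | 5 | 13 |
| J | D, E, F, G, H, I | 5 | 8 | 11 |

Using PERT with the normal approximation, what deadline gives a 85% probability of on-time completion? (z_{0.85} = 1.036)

te_A = (1 + 4·2 + 3)/6 = 12/6 = 2; σ²_A = ((3−1)/6)² = 0.111
te_B = (9 + 4·10 + 17)/6 = 66/6 = 11; σ²_B = ((17−9)/6)² = 1.778
te_C = (12 + 4·14 + 28)/6 = 96/6 = 16; σ²_C = ((28−12)/6)² = 7.111
te_D = (13 + 4·14 + 21)/6 = 90/6 = 15; σ²_D = ((21−13)/6)² = 1.778
te_E = (4 + 4·5 + 6)/6 = 30/6 = 5; σ²_E = ((6−4)/6)² = 0.111
te_F = (4 + 4·7 + 10)/6 = 42/6 = 7; σ²_F = ((10−4)/6)² = 1.000
te_G = (5 + 4·11 + 17)/6 = 66/6 = 11; σ²_G = ((17−5)/6)² = 4.000
te_H = (2 + 4·6 + 10)/6 = 36/6 = 6; σ²_H = ((10−2)/6)² = 1.778
te_I = (3 + 4·5 + 13)/6 = 36/6 = 6; σ²_I = ((13−3)/6)² = 2.778
te_J = (5 + 4·8 + 11)/6 = 48/6 = 8; σ²_J = ((11−5)/6)² = 1.000

Forward pass:
ES_A = 0; EF_A = 2
ES_B = 0; EF_B = 11
ES_C = max(EF_A=2, EF_B=11) = 11; EF_C = 11+16 = 27
ES_D = 2; EF_D = 2+15 = 17
ES_E = max(EF_A=2, EF_B=11) = 11; EF_E = 11+5 = 16
ES_F = 11; EF_F = 11+7 = 18
ES_G = max(EF_A=2, EF_B=11) = 11; EF_G = 11+11 = 22
ES_H = max(EF_A=2, EF_B=11) = 11; EF_H = 11+6 = 17
ES_I = 27; EF_I = 27+6 = 33
ES_J = max(EF_D=17, EF_E=16, EF_F=18, EF_G=22, EF_H=17, EF_I=33) = 33; EF_J = 33+8 = 41
Expected project duration μ = 41 weeks. Critical path: B → C → I → J.

Variance along critical path = 1.778 + 7.111 + 2.778 + 1.000 = 12.667; σ = 3.559 weeks.
D = μ + z·σ = 41 + 1.036·3.559 = 44.7 weeks

44.7 weeks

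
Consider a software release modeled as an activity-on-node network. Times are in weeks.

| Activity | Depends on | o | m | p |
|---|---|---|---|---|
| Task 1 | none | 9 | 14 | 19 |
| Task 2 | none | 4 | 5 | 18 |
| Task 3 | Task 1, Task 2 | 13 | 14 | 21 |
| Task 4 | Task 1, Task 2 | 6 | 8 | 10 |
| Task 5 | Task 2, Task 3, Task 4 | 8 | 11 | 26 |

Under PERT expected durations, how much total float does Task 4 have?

7 weeks

te_Task 1 = (9 + 4·14 + 19)/6 = 84/6 = 14
te_Task 2 = (4 + 4·5 + 18)/6 = 42/6 = 7
te_Task 3 = (13 + 4·14 + 21)/6 = 90/6 = 15
te_Task 4 = (6 + 4·8 + 10)/6 = 48/6 = 8
te_Task 5 = (8 + 4·11 + 26)/6 = 78/6 = 13

Forward pass:
ES_Task 1 = 0; EF_Task 1 = 14
ES_Task 2 = 0; EF_Task 2 = 7
ES_Task 3 = max(EF_Task 1=14, EF_Task 2=7) = 14; EF_Task 3 = 14+15 = 29
ES_Task 4 = max(EF_Task 1=14, EF_Task 2=7) = 14; EF_Task 4 = 14+8 = 22
ES_Task 5 = max(EF_Task 2=7, EF_Task 3=29, EF_Task 4=22) = 29; EF_Task 5 = 29+13 = 42
Expected project duration μ = 42 weeks. Critical path: Task 1 → Task 3 → Task 5.

Backward pass:
LF_Task 5 = 42; LS_Task 5 = 42−13 = 29
LF_Task 4 = LS_Task 5 = 29; LS_Task 4 = 29−8 = 21
LF_Task 3 = LS_Task 5 = 29; LS_Task 3 = 29−15 = 14
LF_Task 2 = min(LS_Task 3=14, LS_Task 4=21, LS_Task 5=29) = 14; LS_Task 2 = 14−7 = 7
LF_Task 1 = min(LS_Task 3=14, LS_Task 4=21) = 14; LS_Task 1 = 14−14 = 0
Slack_Task 4 = LS_Task 4 − ES_Task 4 = 21 − 14 = 7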